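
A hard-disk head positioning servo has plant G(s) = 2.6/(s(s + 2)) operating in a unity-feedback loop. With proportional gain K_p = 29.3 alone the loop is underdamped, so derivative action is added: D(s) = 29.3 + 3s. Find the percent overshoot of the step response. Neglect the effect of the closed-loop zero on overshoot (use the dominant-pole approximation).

Forward path: (29.3 + 3s)·2.6/(s(s+2)). The closed-loop characteristic equation is s² + (2 + 2.6·3)s + 2.6·29.3 = 0.
That is s² + 9.8s + 76.18 = 0, so ω_n = 8.728 rad/s and ζ = 9.8/(2·8.728) = 0.5614.
%OS = 100·exp(−πζ/√(1−ζ²)) = 11.9%.

11.9%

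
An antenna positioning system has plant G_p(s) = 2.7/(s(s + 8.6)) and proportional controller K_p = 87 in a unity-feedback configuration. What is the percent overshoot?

39.9%

The closed-loop denominator s² + 8.6s + 234.9 gives ω_n = √234.9 = 15.33 and ζ = 8.6/(2ω_n) = 0.2806.
%OS = 100·exp(−πζ/√(1−ζ²)) = 100·exp(−π·0.2806/√0.9213) = 39.9%.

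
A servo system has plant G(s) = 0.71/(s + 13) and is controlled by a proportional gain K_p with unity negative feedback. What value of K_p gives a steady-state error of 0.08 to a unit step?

K_p = 211

Steady-state error for a unit step on this type-0 loop is 1/(1 + K_p·G(0)).
G(0) = 0.05462. Require 1/(1 + K_p·0.05462) = 0.08, so 1 + 0.05462·K_p = 12.5.
K_p = (12.5 − 1)/0.05462 = 211.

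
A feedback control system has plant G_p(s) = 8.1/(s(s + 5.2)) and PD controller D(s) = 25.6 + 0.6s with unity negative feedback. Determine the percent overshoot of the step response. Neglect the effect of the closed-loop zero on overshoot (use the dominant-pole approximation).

Forward path: (25.6 + 0.6s)·8.1/(s(s+5.2)). The closed-loop characteristic equation is s² + (5.2 + 8.1·0.6)s + 8.1·25.6 = 0.
That is s² + 10.06s + 207.4 = 0, so ω_n = 14.4 rad/s and ζ = 10.06/(2·14.4) = 0.3493.
%OS = 100·exp(−πζ/√(1−ζ²)) = 31%.

31%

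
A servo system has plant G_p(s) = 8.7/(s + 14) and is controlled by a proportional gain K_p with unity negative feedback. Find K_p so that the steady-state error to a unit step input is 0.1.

The loop is type 0, so e_ss(step) = 1/(1 + K_pos) with K_pos = K_p·G_p(0).
G_p(0) = 0.6214. Require 1/(1 + K_p·0.6214) = 0.1, so 1 + 0.6214·K_p = 10.
K_p = (10 − 1)/0.6214 = 14.5.

K_p = 14.5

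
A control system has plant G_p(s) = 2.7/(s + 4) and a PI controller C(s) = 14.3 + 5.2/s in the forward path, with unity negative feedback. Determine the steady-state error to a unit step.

The open loop C(s)G_p(s) has a pole at the origin (type 1), so the static position error constant is infinite and e_ss = 1/(1+∞) = 0.

0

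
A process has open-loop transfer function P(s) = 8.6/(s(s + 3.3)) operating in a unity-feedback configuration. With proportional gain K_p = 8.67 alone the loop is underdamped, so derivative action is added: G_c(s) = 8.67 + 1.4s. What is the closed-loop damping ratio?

Forward path: (8.67 + 1.4s)·8.6/(s(s+3.3)). The closed-loop characteristic equation is s² + (3.3 + 8.6·1.4)s + 8.6·8.67 = 0.
That is s² + 15.34s + 74.56 = 0, so ω_n = 8.635 rad/s and ζ = 15.34/(2·8.635) = 0.8883.

ζ = 0.888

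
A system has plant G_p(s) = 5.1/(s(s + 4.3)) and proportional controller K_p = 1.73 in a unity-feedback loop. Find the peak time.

T_p = 1.53 s

From 1 + K_pG_p(s) = 0: s² + 4.3s + 8.823 = 0 ⇒ ω_n = 2.97, ζ = 0.7238.
Damped frequency ω_d = ω_n√(1−ζ²) = 2.05 rad/s, so peak time T_p = π/ω_d = 1.53 s.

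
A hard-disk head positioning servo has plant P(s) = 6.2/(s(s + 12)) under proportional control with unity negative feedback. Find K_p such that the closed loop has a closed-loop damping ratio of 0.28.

Closed-loop characteristic equation: s² + 12s + K_p·6.2 = 0.
So ω_n = √(6.2K_p) and 2ζω_n = 12, giving ζ = 12/(2√(6.2K_p)).
Setting ζ = 0.28: √(6.2K_p) = 12/(2·0.28) = 21.43, so K_p = 459.2/6.2 = 74.1.

K_p = 74.1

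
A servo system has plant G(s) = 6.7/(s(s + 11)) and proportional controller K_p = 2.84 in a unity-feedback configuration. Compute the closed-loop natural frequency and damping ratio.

The closed-loop denominator is s(s+11) + 2.84·6.7 = s² + 11s + 19.03.
Matching s² + 2ζω_n s + ω_n²: ω_n = √19.03 = 4.362 rad/s and 2ζω_n = 11, so ζ = 11/(2·4.362) = 1.26.

ω_n = 4.36 rad/s, ζ = 1.26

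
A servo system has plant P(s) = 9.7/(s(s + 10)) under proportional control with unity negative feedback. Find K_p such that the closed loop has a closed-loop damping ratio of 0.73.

K_p = 4.84

Closed-loop characteristic equation: s² + 10s + K_p·9.7 = 0.
So ω_n = √(9.7K_p) and 2ζω_n = 10, giving ζ = 10/(2√(9.7K_p)).
Setting ζ = 0.73: √(9.7K_p) = 10/(2·0.73) = 6.849, so K_p = 46.91/9.7 = 4.84.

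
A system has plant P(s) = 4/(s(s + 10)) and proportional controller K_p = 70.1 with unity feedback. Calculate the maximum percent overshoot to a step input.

From 1 + K_pP(s) = 0: s² + 10s + 280.4 = 0 ⇒ ω_n = 16.75, ζ = 0.2986.
%OS = 100·exp(−πζ/√(1−ζ²)) = 100·exp(−π·0.2986/√0.9108) = 37.4%.

37.4%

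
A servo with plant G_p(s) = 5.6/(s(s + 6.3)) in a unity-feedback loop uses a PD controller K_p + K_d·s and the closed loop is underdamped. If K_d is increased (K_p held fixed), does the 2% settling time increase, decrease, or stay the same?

decrease

Characteristic equation s² + (6.3 + 5.6K_d)s + 5.6K_p = 0: raising K_d increases ζω_n = (6.3+5.6K_d)/2 while the loop stays underdamped, so T_s ≈ 4/(ζω_n) decreases.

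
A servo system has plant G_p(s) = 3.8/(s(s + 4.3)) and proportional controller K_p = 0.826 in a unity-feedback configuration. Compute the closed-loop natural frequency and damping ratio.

The closed-loop denominator is s(s+4.3) + 0.826·3.8 = s² + 4.3s + 3.139.
So ω_n² = 3.139 ⇒ ω_n = 1.772 rad/s, and ζ = 4.3/(2ω_n) = 1.21.

ω_n = 1.77 rad/s, ζ = 1.21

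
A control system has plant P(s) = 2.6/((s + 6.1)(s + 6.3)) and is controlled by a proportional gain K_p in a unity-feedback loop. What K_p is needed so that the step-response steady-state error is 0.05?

K_p = 281

The loop is type 0, so e_ss(step) = 1/(1 + K_pos) with K_pos = K_p·P(0).
P(0) = 0.06766. Require 1/(1 + K_p·0.06766) = 0.05, so 1 + 0.06766·K_p = 20.
K_p = (20 − 1)/0.06766 = 281.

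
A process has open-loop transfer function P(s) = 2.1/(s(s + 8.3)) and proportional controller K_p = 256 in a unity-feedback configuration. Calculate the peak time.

T_p = 0.138 s

The closed-loop denominator s² + 8.3s + 537.6 gives ω_n = √537.6 = 23.19 and ζ = 8.3/(2ω_n) = 0.179.
Damped frequency ω_d = ω_n√(1−ζ²) = 22.81 rad/s, so peak time T_p = π/ω_d = 0.138 s.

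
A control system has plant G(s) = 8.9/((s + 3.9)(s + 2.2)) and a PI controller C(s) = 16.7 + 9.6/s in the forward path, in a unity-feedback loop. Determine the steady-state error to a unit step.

0

The open loop C(s)G(s) has a pole at the origin (type 1), so the static position error constant is infinite and e_ss = 1/(1+∞) = 0.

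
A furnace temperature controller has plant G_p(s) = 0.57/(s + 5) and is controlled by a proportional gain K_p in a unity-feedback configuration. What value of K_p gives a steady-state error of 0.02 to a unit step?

The loop is type 0, so e_ss(step) = 1/(1 + K_pos) with K_pos = K_p·G_p(0).
G_p(0) = 0.114. Require 1/(1 + K_p·0.114) = 0.02, so 1 + 0.114·K_p = 50.
K_p = (50 − 1)/0.114 = 430.

K_p = 430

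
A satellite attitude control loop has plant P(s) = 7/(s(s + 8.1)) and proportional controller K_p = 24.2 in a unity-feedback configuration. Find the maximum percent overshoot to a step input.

From 1 + K_pP(s) = 0: s² + 8.1s + 169.4 = 0 ⇒ ω_n = 13.02, ζ = 0.3112.
%OS = 100·exp(−πζ/√(1−ζ²)) = 100·exp(−π·0.3112/√0.9032) = 35.7%.

35.7%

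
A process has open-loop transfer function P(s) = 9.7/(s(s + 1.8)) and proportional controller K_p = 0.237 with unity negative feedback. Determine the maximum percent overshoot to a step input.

The closed-loop denominator s² + 1.8s + 2.299 gives ω_n = √2.299 = 1.516 and ζ = 1.8/(2ω_n) = 0.5936.
%OS = 100·exp(−πζ/√(1−ζ²)) = 100·exp(−π·0.5936/√0.6477) = 9.86%.

9.86%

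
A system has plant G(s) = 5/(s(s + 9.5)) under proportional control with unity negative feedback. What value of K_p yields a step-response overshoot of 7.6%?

K_p = 11.2

From %OS = 100·exp(−πζ/√(1−ζ²)) = 7.6%, ζ = −ln(0.076)/√(π²+ln²(0.076)) = 0.6342.
Characteristic equation s² + 9.5s + 5K_p = 0 gives ζ = 9.5/(2√(5K_p)).
Setting ζ = 0.6342: √(5K_p) = 9.5/(2·0.6342) = 7.49, so K_p = 56.09/5 = 11.2.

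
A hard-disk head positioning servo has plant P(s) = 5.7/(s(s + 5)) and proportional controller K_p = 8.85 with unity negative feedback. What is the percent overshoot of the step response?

30.7%

The closed-loop denominator s² + 5s + 50.45 gives ω_n = √50.45 = 7.102 and ζ = 5/(2ω_n) = 0.352.
%OS = 100·exp(−πζ/√(1−ζ²)) = 100·exp(−π·0.352/√0.8761) = 30.7%.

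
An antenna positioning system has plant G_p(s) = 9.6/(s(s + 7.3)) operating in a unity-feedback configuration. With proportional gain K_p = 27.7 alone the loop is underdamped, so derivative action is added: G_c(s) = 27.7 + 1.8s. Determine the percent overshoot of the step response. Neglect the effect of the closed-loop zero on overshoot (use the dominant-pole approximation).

Forward path: (27.7 + 1.8s)·9.6/(s(s+7.3)). The closed-loop characteristic equation is s² + (7.3 + 9.6·1.8)s + 9.6·27.7 = 0.
That is s² + 24.58s + 265.9 = 0, so ω_n = 16.31 rad/s and ζ = 24.58/(2·16.31) = 0.7537.
%OS = 100·exp(−πζ/√(1−ζ²)) = 2.73%.

2.73%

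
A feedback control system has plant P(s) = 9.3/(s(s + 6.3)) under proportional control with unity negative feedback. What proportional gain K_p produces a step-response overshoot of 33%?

From %OS = 100·exp(−πζ/√(1−ζ²)) = 33%, ζ = −ln(0.33)/√(π²+ln²(0.33)) = 0.3328.
Characteristic equation s² + 6.3s + 9.3K_p = 0 gives ζ = 6.3/(2√(9.3K_p)).
Setting ζ = 0.3328: √(9.3K_p) = 6.3/(2·0.3328) = 9.466, so K_p = 89.6/9.3 = 9.63.

K_p = 9.63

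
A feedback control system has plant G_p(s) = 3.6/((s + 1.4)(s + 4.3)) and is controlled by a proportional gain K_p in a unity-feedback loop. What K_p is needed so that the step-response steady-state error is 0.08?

For a type-0 loop with proportional control, e_ss = 1/(1 + K_p·G_p(0)).
G_p(0) = 0.598. Require 1/(1 + K_p·0.598) = 0.08, so 1 + 0.598·K_p = 12.5.
K_p = (12.5 − 1)/0.598 = 19.2.

K_p = 19.2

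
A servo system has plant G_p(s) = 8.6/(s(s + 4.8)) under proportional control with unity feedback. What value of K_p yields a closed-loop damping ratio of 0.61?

Closed-loop characteristic equation: s² + 4.8s + K_p·8.6 = 0.
So ω_n = √(8.6K_p) and 2ζω_n = 4.8, giving ζ = 4.8/(2√(8.6K_p)).
Setting ζ = 0.61: √(8.6K_p) = 4.8/(2·0.61) = 3.934, so K_p = 15.48/8.6 = 1.8.

K_p = 1.8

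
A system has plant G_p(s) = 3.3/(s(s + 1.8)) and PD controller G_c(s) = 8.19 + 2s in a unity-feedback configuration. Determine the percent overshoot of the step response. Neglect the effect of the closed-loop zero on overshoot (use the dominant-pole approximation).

1.35%

Forward path: (8.19 + 2s)·3.3/(s(s+1.8)). The closed-loop characteristic equation is s² + (1.8 + 3.3·2)s + 3.3·8.19 = 0.
That is s² + 8.4s + 27.03 = 0, so ω_n = 5.199 rad/s and ζ = 8.4/(2·5.199) = 0.8079.
%OS = 100·exp(−πζ/√(1−ζ²)) = 1.35%.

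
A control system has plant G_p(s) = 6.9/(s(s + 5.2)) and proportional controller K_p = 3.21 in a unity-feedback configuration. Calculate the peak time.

T_p = 0.801 s

Closed-loop characteristic equation: s² + 5.2s + 22.15 = 0, so ω_n = 4.706 rad/s and ζ = 5.2/(2·4.706) = 0.5525.
Damped frequency ω_d = ω_n√(1−ζ²) = 3.923 rad/s, so peak time T_p = π/ω_d = 0.801 s.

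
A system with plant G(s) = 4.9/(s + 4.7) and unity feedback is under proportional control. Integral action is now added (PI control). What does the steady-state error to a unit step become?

The integrator makes K_pos = lim_{s→0} C(s)G(s) infinite, so e_ss = 1/(1+K_pos) = 0.

0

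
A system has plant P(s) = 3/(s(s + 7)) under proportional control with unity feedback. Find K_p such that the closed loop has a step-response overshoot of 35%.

From %OS = 100·exp(−πζ/√(1−ζ²)) = 35%, ζ = −ln(0.35)/√(π²+ln²(0.35)) = 0.3169.
Characteristic equation s² + 7s + 3K_p = 0 gives ζ = 7/(2√(3K_p)).
Setting ζ = 0.3169: √(3K_p) = 7/(2·0.3169) = 11.04, so K_p = 121.9/3 = 40.6.

K_p = 40.6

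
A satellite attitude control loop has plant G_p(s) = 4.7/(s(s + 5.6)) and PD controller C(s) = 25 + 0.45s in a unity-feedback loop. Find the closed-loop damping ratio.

Forward path: (25 + 0.45s)·4.7/(s(s+5.6)). The closed-loop characteristic equation is s² + (5.6 + 4.7·0.45)s + 4.7·25 = 0.
That is s² + 7.715s + 117.5 = 0, so ω_n = 10.84 rad/s and ζ = 7.715/(2·10.84) = 0.3559.

ζ = 0.356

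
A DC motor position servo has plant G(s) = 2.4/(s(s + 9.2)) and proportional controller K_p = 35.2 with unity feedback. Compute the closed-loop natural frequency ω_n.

1 + K_p·G(s) = 0 gives s² + 9.2s + 84.48 = 0.
Matching s² + 2ζω_n s + ω_n²: ω_n = √84.48 = 9.191 rad/s and 2ζω_n = 9.2, so ζ = 9.2/(2·9.191) = 0.5.

ω_n = 9.19 rad/s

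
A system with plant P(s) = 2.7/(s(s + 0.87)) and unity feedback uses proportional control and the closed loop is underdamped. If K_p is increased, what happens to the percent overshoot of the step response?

Characteristic equation s² + 0.87s + K_p·2.7 = 0: raising K_p raises ω_n while 2ζω_n = 0.87 is fixed, so ζ falls and overshoot grows.

increase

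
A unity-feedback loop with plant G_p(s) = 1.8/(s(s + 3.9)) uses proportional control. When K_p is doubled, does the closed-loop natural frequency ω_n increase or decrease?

increase

ω_n = √(1.8·K_p), which grows with K_p.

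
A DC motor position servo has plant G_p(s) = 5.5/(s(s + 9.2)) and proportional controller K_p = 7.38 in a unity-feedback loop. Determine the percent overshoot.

3.77%

From 1 + K_pG_p(s) = 0: s² + 9.2s + 40.59 = 0 ⇒ ω_n = 6.371, ζ = 0.722.
%OS = 100·exp(−πζ/√(1−ζ²)) = 100·exp(−π·0.722/√0.4787) = 3.77%.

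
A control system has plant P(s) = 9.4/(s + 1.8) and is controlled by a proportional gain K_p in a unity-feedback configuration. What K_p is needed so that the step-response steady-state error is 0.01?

The loop is type 0, so e_ss(step) = 1/(1 + K_pos) with K_pos = K_p·P(0).
P(0) = 5.222. Require 1/(1 + K_p·5.222) = 0.01, so 1 + 5.222·K_p = 100.
K_p = (100 − 1)/5.222 = 19.

K_p = 19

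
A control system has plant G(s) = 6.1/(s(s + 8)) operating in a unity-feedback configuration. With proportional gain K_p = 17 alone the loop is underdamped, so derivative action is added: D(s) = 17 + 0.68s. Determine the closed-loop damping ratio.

ζ = 0.596

Forward path: (17 + 0.68s)·6.1/(s(s+8)). The closed-loop characteristic equation is s² + (8 + 6.1·0.68)s + 6.1·17 = 0.
That is s² + 12.15s + 103.7 = 0, so ω_n = 10.18 rad/s and ζ = 12.15/(2·10.18) = 0.5965.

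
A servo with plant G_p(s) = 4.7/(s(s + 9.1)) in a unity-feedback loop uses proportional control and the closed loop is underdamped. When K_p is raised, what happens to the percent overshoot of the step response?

Characteristic equation s² + 9.1s + K_p·4.7 = 0: raising K_p raises ω_n while 2ζω_n = 9.1 is fixed, so ζ falls and overshoot grows.

increase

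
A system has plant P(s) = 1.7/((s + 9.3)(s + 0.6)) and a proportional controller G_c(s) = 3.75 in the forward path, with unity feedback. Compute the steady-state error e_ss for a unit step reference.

The loop is type 0. Static position error constant K_pos = G_c(0)·P(0) = 3.75·0.3047 = 1.142.
Steady-state error to a unit step: e_ss = 1/(1+K_pos) = 1/2.142 = 0.467.

0.467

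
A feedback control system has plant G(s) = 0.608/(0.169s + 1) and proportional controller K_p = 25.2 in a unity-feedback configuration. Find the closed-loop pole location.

s = -96.58

Closed loop: T(s) = K_p·G/(1+K_p·G) = 15.32/(0.169s + 1 + 15.32), with pole at s = −(1 + 15.32)/0.169 = −96.58.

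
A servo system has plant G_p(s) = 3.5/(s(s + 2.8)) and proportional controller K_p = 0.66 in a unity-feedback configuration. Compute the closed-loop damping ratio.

ζ = 0.921

With unity feedback the closed-loop characteristic equation is s² + 2.8s + 0.66·3.5 = s² + 2.8s + 2.31 = 0.
So ω_n² = 2.31 ⇒ ω_n = 1.52 rad/s, and ζ = 2.8/(2ω_n) = 0.921.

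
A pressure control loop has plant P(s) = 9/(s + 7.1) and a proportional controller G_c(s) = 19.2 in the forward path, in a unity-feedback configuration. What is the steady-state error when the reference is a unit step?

0.0395

The loop is type 0. Static position error constant K_pos = G_c(0)·P(0) = 19.2·1.268 = 24.34.
Steady-state error to a unit step: e_ss = 1/(1+K_pos) = 1/25.34 = 0.0395.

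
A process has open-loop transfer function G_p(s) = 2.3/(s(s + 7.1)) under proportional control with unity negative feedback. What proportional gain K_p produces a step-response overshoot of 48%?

K_p = 106

From %OS = 100·exp(−πζ/√(1−ζ²)) = 48%, ζ = −ln(0.48)/√(π²+ln²(0.48)) = 0.2275.
Characteristic equation s² + 7.1s + 2.3K_p = 0 gives ζ = 7.1/(2√(2.3K_p)).
Setting ζ = 0.2275: √(2.3K_p) = 7.1/(2·0.2275) = 15.6, so K_p = 243.5/2.3 = 106.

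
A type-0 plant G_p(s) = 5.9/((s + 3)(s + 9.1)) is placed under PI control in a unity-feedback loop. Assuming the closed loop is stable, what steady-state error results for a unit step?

0

The PI controller's integrator makes the forward path type 1, so e_ss to a step is zero.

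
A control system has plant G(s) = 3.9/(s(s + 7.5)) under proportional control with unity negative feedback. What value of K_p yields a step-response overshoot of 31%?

From %OS = 100·exp(−πζ/√(1−ζ²)) = 31%, ζ = −ln(0.31)/√(π²+ln²(0.31)) = 0.3493.
Characteristic equation s² + 7.5s + 3.9K_p = 0 gives ζ = 7.5/(2√(3.9K_p)).
Setting ζ = 0.3493: √(3.9K_p) = 7.5/(2·0.3493) = 10.74, so K_p = 115.2/3.9 = 29.6.

K_p = 29.6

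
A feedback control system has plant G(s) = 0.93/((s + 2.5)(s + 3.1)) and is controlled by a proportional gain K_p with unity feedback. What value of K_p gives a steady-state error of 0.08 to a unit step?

K_p = 95.8

For a type-0 loop with proportional control, e_ss = 1/(1 + K_p·G(0)).
G(0) = 0.12. Require 1/(1 + K_p·0.12) = 0.08, so 1 + 0.12·K_p = 12.5.
K_p = (12.5 − 1)/0.12 = 95.8.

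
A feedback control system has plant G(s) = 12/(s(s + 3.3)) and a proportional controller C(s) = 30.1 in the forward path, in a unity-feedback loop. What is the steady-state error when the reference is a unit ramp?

0.00914

The loop has one pole at the origin (type 1). Velocity error constant K_v = lim_{s→0} s·C(s)G(s) = 30.1·12/3.3 = 109.5.
Steady-state error to a unit ramp: e_ss = 1/K_v = 0.00914.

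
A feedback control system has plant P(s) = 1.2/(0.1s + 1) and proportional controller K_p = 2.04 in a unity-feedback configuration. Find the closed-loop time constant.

τ = 0.029 s

Closed loop: T(s) = K_p·P/(1+K_p·P) = 2.448/(0.1s + 1 + 2.448), with pole at s = −(1 + 2.448)/0.1 = −34.48.
Closed-loop time constant τ = 1/34.48 = 0.029 s.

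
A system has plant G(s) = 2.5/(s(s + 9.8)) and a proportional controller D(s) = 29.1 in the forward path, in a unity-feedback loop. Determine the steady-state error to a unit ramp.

The loop has one pole at the origin (type 1). Velocity error constant K_v = lim_{s→0} s·D(s)G(s) = 29.1·2.5/9.8 = 7.423.
Steady-state error to a unit ramp: e_ss = 1/K_v = 0.135.

0.135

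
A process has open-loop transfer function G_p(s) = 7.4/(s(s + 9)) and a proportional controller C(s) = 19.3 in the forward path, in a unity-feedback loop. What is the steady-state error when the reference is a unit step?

The open loop C(s)G_p(s) has a pole at the origin (type 1), so the static position error constant is infinite and e_ss = 1/(1+∞) = 0.

0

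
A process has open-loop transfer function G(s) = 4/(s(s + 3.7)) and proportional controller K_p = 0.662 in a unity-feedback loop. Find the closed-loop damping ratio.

ζ = 1.14

1 + K_p·G(s) = 0 gives s² + 3.7s + 2.648 = 0.
So ω_n² = 2.648 ⇒ ω_n = 1.627 rad/s, and ζ = 3.7/(2ω_n) = 1.14.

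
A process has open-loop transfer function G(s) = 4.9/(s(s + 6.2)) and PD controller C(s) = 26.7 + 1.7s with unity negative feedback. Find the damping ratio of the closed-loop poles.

ζ = 0.635

Forward path: (26.7 + 1.7s)·4.9/(s(s+6.2)). The closed-loop characteristic equation is s² + (6.2 + 4.9·1.7)s + 4.9·26.7 = 0.
That is s² + 14.53s + 130.8 = 0, so ω_n = 11.44 rad/s and ζ = 14.53/(2·11.44) = 0.6352.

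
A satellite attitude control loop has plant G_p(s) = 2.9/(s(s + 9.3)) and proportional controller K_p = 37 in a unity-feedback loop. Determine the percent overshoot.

20.6%

From 1 + K_pG_p(s) = 0: s² + 9.3s + 107.3 = 0 ⇒ ω_n = 10.36, ζ = 0.4489.
%OS = 100·exp(−πζ/√(1−ζ²)) = 100·exp(−π·0.4489/√0.7985) = 20.6%.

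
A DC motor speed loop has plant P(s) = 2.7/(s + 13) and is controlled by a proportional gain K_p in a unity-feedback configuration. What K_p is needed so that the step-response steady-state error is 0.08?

K_p = 55.4

The loop is type 0, so e_ss(step) = 1/(1 + K_pos) with K_pos = K_p·P(0).
P(0) = 0.2077. Require 1/(1 + K_p·0.2077) = 0.08, so 1 + 0.2077·K_p = 12.5.
K_p = (12.5 − 1)/0.2077 = 55.4.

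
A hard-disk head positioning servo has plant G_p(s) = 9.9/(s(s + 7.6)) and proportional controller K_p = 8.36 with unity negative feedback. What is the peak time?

T_p = 0.38 s

Closed-loop characteristic equation: s² + 7.6s + 82.76 = 0, so ω_n = 9.097 rad/s and ζ = 7.6/(2·9.097) = 0.4177.
Damped frequency ω_d = ω_n√(1−ζ²) = 8.266 rad/s, so peak time T_p = π/ω_d = 0.38 s.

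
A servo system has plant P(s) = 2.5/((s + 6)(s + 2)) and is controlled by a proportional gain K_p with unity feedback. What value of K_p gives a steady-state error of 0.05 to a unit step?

The loop is type 0, so e_ss(step) = 1/(1 + K_pos) with K_pos = K_p·P(0).
P(0) = 0.2083. Require 1/(1 + K_p·0.2083) = 0.05, so 1 + 0.2083·K_p = 20.
K_p = (20 − 1)/0.2083 = 91.2.

K_p = 91.2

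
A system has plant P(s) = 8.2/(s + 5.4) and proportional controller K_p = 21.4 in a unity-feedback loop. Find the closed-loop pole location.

s = -180.9

Closed-loop transfer function: T(s) = K_p·P(s)/(1 + K_p·P(s)) = 175.5/(s + 5.4 + 175.5) = 175.5/(s + 180.9).
The closed-loop pole is at s = −180.9.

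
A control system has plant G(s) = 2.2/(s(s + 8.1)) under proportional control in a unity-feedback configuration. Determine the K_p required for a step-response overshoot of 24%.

From %OS = 100·exp(−πζ/√(1−ζ²)) = 24%, ζ = −ln(0.24)/√(π²+ln²(0.24)) = 0.4136.
Characteristic equation s² + 8.1s + 2.2K_p = 0 gives ζ = 8.1/(2√(2.2K_p)).
Setting ζ = 0.4136: √(2.2K_p) = 8.1/(2·0.4136) = 9.792, so K_p = 95.89/2.2 = 43.6.

K_p = 43.6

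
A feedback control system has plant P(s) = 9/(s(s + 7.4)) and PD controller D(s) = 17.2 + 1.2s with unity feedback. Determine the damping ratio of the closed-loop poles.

ζ = 0.731

Forward path: (17.2 + 1.2s)·9/(s(s+7.4)). The closed-loop characteristic equation is s² + (7.4 + 9·1.2)s + 9·17.2 = 0.
That is s² + 18.2s + 154.8 = 0, so ω_n = 12.44 rad/s and ζ = 18.2/(2·12.44) = 0.7314.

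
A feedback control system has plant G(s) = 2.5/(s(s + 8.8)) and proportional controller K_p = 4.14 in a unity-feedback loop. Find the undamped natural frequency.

ω_n = 3.22 rad/s

The closed-loop denominator is s(s+8.8) + 4.14·2.5 = s² + 8.8s + 10.35.
Matching s² + 2ζω_n s + ω_n²: ω_n = √10.35 = 3.217 rad/s and 2ζω_n = 8.8, so ζ = 8.8/(2·3.217) = 1.37.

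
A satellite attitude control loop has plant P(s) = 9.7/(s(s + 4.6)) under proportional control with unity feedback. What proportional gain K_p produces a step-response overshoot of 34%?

K_p = 5.17

From %OS = 100·exp(−πζ/√(1−ζ²)) = 34%, ζ = −ln(0.34)/√(π²+ln²(0.34)) = 0.3248.
Characteristic equation s² + 4.6s + 9.7K_p = 0 gives ζ = 4.6/(2√(9.7K_p)).
Setting ζ = 0.3248: √(9.7K_p) = 4.6/(2·0.3248) = 7.082, so K_p = 50.15/9.7 = 5.17.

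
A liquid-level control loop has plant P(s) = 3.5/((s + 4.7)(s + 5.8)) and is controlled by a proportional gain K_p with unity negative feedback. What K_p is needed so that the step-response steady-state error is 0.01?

K_p = 771

The loop is type 0, so e_ss(step) = 1/(1 + K_pos) with K_pos = K_p·P(0).
P(0) = 0.1284. Require 1/(1 + K_p·0.1284) = 0.01, so 1 + 0.1284·K_p = 100.
K_p = (100 − 1)/0.1284 = 771.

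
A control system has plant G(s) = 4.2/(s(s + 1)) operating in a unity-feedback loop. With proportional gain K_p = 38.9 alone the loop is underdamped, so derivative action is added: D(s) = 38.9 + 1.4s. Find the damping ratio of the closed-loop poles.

Forward path: (38.9 + 1.4s)·4.2/(s(s+1)). The closed-loop characteristic equation is s² + (1 + 4.2·1.4)s + 4.2·38.9 = 0.
That is s² + 6.88s + 163.4 = 0, so ω_n = 12.78 rad/s and ζ = 6.88/(2·12.78) = 0.2691.

ζ = 0.269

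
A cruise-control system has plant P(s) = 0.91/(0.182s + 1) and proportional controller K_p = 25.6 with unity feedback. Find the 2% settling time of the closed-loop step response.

T_s ≈ 0.03 s

Closed loop: T(s) = K_p·P/(1+K_p·P) = 23.3/(0.182s + 1 + 23.3), with pole at s = −(1 + 23.3)/0.182 = −133.5.
τ = 1/133.5 = 0.007491 s, so 2% settling time ≈ 4τ = 0.03 s.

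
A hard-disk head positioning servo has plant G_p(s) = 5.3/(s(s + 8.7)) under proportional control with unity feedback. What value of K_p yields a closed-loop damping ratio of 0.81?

K_p = 5.44

Closed-loop characteristic equation: s² + 8.7s + K_p·5.3 = 0.
So ω_n = √(5.3K_p) and 2ζω_n = 8.7, giving ζ = 8.7/(2√(5.3K_p)).
Setting ζ = 0.81: √(5.3K_p) = 8.7/(2·0.81) = 5.37, so K_p = 28.84/5.3 = 5.44.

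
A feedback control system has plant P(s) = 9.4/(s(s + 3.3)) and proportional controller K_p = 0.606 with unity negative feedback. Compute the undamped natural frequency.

The closed-loop denominator is s(s+3.3) + 0.606·9.4 = s² + 3.3s + 5.696.
Matching s² + 2ζω_n s + ω_n²: ω_n = √5.696 = 2.387 rad/s and 2ζω_n = 3.3, so ζ = 3.3/(2·2.387) = 0.691.

ω_n = 2.39 rad/s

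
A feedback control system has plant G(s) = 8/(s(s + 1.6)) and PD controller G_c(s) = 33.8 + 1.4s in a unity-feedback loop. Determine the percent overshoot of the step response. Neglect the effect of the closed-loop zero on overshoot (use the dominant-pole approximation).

26.5%

Forward path: (33.8 + 1.4s)·8/(s(s+1.6)). The closed-loop characteristic equation is s² + (1.6 + 8·1.4)s + 8·33.8 = 0.
That is s² + 12.8s + 270.4 = 0, so ω_n = 16.44 rad/s and ζ = 12.8/(2·16.44) = 0.3892.
%OS = 100·exp(−πζ/√(1−ζ²)) = 26.5%.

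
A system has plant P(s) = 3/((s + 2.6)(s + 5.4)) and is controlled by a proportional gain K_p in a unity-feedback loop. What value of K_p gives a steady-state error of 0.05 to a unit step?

K_p = 88.9

The loop is type 0, so e_ss(step) = 1/(1 + K_pos) with K_pos = K_p·P(0).
P(0) = 0.2137. Require 1/(1 + K_p·0.2137) = 0.05, so 1 + 0.2137·K_p = 20.
K_p = (20 − 1)/0.2137 = 88.9.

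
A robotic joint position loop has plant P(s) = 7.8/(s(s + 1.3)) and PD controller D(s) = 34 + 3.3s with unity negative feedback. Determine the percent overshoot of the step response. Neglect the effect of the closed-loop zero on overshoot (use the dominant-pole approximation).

0.929%

Forward path: (34 + 3.3s)·7.8/(s(s+1.3)). The closed-loop characteristic equation is s² + (1.3 + 7.8·3.3)s + 7.8·34 = 0.
That is s² + 27.04s + 265.2 = 0, so ω_n = 16.28 rad/s and ζ = 27.04/(2·16.28) = 0.8302.
%OS = 100·exp(−πζ/√(1−ζ²)) = 0.929%.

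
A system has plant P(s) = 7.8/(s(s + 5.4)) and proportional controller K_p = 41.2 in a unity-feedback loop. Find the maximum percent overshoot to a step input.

62%

Closed-loop characteristic equation: s² + 5.4s + 321.4 = 0, so ω_n = 17.93 rad/s and ζ = 5.4/(2·17.93) = 0.1506.
%OS = 100·exp(−πζ/√(1−ζ²)) = 100·exp(−π·0.1506/√0.9773) = 62%.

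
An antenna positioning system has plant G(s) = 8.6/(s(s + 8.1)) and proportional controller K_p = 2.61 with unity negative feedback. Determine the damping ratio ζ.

1 + K_p·G(s) = 0 gives s² + 8.1s + 22.45 = 0.
Matching s² + 2ζω_n s + ω_n²: ω_n = √22.45 = 4.738 rad/s and 2ζω_n = 8.1, so ζ = 8.1/(2·4.738) = 0.855.

ζ = 0.855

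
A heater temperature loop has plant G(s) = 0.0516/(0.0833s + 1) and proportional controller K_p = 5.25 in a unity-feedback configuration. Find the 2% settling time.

Closed loop: T(s) = K_p·G/(1+K_p·G) = 0.2709/(0.0833s + 1 + 0.2709), with pole at s = −(1 + 0.2709)/0.0833 = −15.26.
τ = 1/15.26 = 0.06554 s, so 2% settling time ≈ 4τ = 0.262 s.

T_s ≈ 0.262 s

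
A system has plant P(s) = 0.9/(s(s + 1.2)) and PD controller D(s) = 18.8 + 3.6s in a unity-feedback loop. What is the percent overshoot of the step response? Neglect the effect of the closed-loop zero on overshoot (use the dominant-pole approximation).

Forward path: (18.8 + 3.6s)·0.9/(s(s+1.2)). The closed-loop characteristic equation is s² + (1.2 + 0.9·3.6)s + 0.9·18.8 = 0.
That is s² + 4.44s + 16.92 = 0, so ω_n = 4.113 rad/s and ζ = 4.44/(2·4.113) = 0.5397.
%OS = 100·exp(−πζ/√(1−ζ²)) = 13.3%.

13.3%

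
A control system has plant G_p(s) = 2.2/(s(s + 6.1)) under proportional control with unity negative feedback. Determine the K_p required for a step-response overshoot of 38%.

From %OS = 100·exp(−πζ/√(1−ζ²)) = 38%, ζ = −ln(0.38)/√(π²+ln²(0.38)) = 0.2943.
Characteristic equation s² + 6.1s + 2.2K_p = 0 gives ζ = 6.1/(2√(2.2K_p)).
Setting ζ = 0.2943: √(2.2K_p) = 6.1/(2·0.2943) = 10.36, so K_p = 107.4/2.2 = 48.8.

K_p = 48.8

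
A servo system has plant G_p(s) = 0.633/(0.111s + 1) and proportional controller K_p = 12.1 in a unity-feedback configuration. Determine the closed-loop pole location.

s = -78.01

Closed loop: T(s) = K_p·G_p/(1+K_p·G_p) = 7.659/(0.111s + 1 + 7.659), with pole at s = −(1 + 7.659)/0.111 = −78.01.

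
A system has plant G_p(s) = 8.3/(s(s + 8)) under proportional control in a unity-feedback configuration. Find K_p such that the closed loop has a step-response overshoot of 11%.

From %OS = 100·exp(−πζ/√(1−ζ²)) = 11%, ζ = −ln(0.11)/√(π²+ln²(0.11)) = 0.5749.
Characteristic equation s² + 8s + 8.3K_p = 0 gives ζ = 8/(2√(8.3K_p)).
Setting ζ = 0.5749: √(8.3K_p) = 8/(2·0.5749) = 6.958, so K_p = 48.41/8.3 = 5.83.

K_p = 5.83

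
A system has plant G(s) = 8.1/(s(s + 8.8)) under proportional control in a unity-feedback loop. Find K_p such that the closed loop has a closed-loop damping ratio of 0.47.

Closed-loop characteristic equation: s² + 8.8s + K_p·8.1 = 0.
So ω_n = √(8.1K_p) and 2ζω_n = 8.8, giving ζ = 8.8/(2√(8.1K_p)).
Setting ζ = 0.47: √(8.1K_p) = 8.8/(2·0.47) = 9.362, so K_p = 87.64/8.1 = 10.8.

K_p = 10.8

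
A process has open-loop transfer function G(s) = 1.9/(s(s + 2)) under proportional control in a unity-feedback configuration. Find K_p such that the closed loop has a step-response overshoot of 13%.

K_p = 1.77

From %OS = 100·exp(−πζ/√(1−ζ²)) = 13%, ζ = −ln(0.13)/√(π²+ln²(0.13)) = 0.5446.
Characteristic equation s² + 2s + 1.9K_p = 0 gives ζ = 2/(2√(1.9K_p)).
Setting ζ = 0.5446: √(1.9K_p) = 2/(2·0.5446) = 1.836, so K_p = 3.371/1.9 = 1.77.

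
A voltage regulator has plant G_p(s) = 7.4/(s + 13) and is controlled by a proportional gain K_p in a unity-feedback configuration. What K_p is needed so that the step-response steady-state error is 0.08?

K_p = 20.2

The loop is type 0, so e_ss(step) = 1/(1 + K_pos) with K_pos = K_p·G_p(0).
G_p(0) = 0.5692. Require 1/(1 + K_p·0.5692) = 0.08, so 1 + 0.5692·K_p = 12.5.
K_p = (12.5 − 1)/0.5692 = 20.2.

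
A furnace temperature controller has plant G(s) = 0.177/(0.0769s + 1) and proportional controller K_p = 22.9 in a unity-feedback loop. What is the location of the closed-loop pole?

Closed loop: T(s) = K_p·G/(1+K_p·G) = 4.053/(0.0769s + 1 + 4.053), with pole at s = −(1 + 4.053)/0.0769 = −65.71.

s = -65.71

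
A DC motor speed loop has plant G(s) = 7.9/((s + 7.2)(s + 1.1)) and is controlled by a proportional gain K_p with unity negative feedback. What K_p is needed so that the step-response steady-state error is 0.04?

The loop is type 0, so e_ss(step) = 1/(1 + K_pos) with K_pos = K_p·G(0).
G(0) = 0.9975. Require 1/(1 + K_p·0.9975) = 0.04, so 1 + 0.9975·K_p = 25.
K_p = (25 − 1)/0.9975 = 24.1.

K_p = 24.1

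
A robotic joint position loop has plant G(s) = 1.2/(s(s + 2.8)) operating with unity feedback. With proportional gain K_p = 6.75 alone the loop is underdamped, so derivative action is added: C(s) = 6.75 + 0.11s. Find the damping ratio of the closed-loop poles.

Forward path: (6.75 + 0.11s)·1.2/(s(s+2.8)). The closed-loop characteristic equation is s² + (2.8 + 1.2·0.11)s + 1.2·6.75 = 0.
That is s² + 2.932s + 8.1 = 0, so ω_n = 2.846 rad/s and ζ = 2.932/(2·2.846) = 0.5151.

ζ = 0.515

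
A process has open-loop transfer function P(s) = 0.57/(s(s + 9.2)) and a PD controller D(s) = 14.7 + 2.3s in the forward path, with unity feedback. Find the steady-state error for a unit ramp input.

The loop has one pole at the origin (type 1). Velocity error constant K_v = lim_{s→0} s·D(s)P(s) = 14.7·0.57/9.2 = 0.9108.
Steady-state error to a unit ramp: e_ss = 1/K_v = 1.1.

1.1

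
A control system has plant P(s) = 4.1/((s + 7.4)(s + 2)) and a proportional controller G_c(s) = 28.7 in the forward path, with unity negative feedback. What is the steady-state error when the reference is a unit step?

0.112

The loop is type 0. Static position error constant K_pos = G_c(0)·P(0) = 28.7·0.277 = 7.951.
Steady-state error to a unit step: e_ss = 1/(1+K_pos) = 1/8.951 = 0.112.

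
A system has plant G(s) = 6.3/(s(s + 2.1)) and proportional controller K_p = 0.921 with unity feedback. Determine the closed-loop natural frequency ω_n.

The closed-loop denominator is s(s+2.1) + 0.921·6.3 = s² + 2.1s + 5.802.
Matching s² + 2ζω_n s + ω_n²: ω_n = √5.802 = 2.409 rad/s and 2ζω_n = 2.1, so ζ = 2.1/(2·2.409) = 0.436.

ω_n = 2.41 rad/s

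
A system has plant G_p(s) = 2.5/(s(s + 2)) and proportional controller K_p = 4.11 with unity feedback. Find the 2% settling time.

Closed-loop characteristic equation: s² + 2s + 10.28 = 0, so ω_n = 3.205 rad/s and ζ = 2/(2·3.205) = 0.312.
2% settling time T_s ≈ 4/(ζω_n) = 4/1 = 4 s.

T_s ≈ 4 s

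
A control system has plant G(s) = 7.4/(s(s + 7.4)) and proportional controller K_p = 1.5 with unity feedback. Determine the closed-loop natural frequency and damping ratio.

ω_n = 3.33 rad/s, ζ = 1.11

1 + K_p·G(s) = 0 gives s² + 7.4s + 11.1 = 0.
Matching s² + 2ζω_n s + ω_n²: ω_n = √11.1 = 3.332 rad/s and 2ζω_n = 7.4, so ζ = 7.4/(2·3.332) = 1.11.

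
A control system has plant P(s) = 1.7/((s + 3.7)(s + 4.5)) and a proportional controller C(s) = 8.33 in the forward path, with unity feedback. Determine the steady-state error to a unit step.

0.54

The loop is type 0. Static position error constant K_pos = C(0)·P(0) = 8.33·0.1021 = 0.8505.
Steady-state error to a unit step: e_ss = 1/(1+K_pos) = 1/1.851 = 0.54.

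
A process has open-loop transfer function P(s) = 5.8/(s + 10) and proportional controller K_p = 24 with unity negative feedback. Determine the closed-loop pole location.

Closed-loop transfer function: T(s) = K_p·P(s)/(1 + K_p·P(s)) = 139.2/(s + 10 + 139.2) = 139.2/(s + 149.2).
The closed-loop pole is at s = −149.2.

s = -149.2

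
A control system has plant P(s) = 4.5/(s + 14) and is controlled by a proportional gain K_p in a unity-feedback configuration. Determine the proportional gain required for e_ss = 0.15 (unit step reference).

K_p = 17.6

Steady-state error for a unit step on this type-0 loop is 1/(1 + K_p·P(0)).
P(0) = 0.3214. Require 1/(1 + K_p·0.3214) = 0.15, so 1 + 0.3214·K_p = 6.667.
K_p = (6.667 − 1)/0.3214 = 17.6.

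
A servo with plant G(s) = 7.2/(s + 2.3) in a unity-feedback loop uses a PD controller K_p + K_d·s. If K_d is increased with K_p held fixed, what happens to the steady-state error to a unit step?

K_d affects only the transient (the s-coefficient); the DC loop gain, and hence e_ss, depends only on K_p.

unchanged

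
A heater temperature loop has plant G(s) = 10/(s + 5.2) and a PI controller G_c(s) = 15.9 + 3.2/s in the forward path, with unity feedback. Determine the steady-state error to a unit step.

0

The open loop G_c(s)G(s) has a pole at the origin (type 1), so the static position error constant is infinite and e_ss = 1/(1+∞) = 0.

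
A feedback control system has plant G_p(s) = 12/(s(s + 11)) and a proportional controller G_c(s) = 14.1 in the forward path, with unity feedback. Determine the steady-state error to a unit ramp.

0.065

The loop has one pole at the origin (type 1). Velocity error constant K_v = lim_{s→0} s·G_c(s)G_p(s) = 14.1·12/11 = 15.38.
Steady-state error to a unit ramp: e_ss = 1/K_v = 0.065.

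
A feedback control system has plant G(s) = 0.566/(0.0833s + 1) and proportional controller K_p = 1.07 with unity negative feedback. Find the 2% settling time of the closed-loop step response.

T_s ≈ 0.208 s

Closed loop: T(s) = K_p·G/(1+K_p·G) = 0.6056/(0.0833s + 1 + 0.6056), with pole at s = −(1 + 0.6056)/0.0833 = −19.28.
τ = 1/19.28 = 0.05188 s, so 2% settling time ≈ 4τ = 0.208 s.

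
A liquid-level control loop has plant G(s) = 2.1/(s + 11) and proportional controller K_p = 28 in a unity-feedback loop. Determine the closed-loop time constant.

τ = 0.0143 s

Closed-loop transfer function: T(s) = K_p·G(s)/(1 + K_p·G(s)) = 58.8/(s + 11 + 58.8) = 58.8/(s + 69.8).
Time constant τ = 1/69.8 = 0.0143 s.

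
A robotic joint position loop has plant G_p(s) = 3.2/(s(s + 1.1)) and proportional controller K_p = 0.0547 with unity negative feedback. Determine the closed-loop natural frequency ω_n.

ω_n = 0.418 rad/s

With unity feedback the closed-loop characteristic equation is s² + 1.1s + 0.0547·3.2 = s² + 1.1s + 0.175 = 0.
Matching s² + 2ζω_n s + ω_n²: ω_n = √0.175 = 0.4184 rad/s and 2ζω_n = 1.1, so ζ = 1.1/(2·0.4184) = 1.31.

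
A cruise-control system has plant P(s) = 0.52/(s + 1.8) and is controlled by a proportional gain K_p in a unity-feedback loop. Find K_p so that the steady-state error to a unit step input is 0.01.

Steady-state error for a unit step on this type-0 loop is 1/(1 + K_p·P(0)).
P(0) = 0.2889. Require 1/(1 + K_p·0.2889) = 0.01, so 1 + 0.2889·K_p = 100.
K_p = (100 − 1)/0.2889 = 343.

K_p = 343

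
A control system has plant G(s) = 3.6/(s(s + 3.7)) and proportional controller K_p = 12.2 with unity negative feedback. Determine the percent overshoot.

The closed-loop denominator s² + 3.7s + 43.92 gives ω_n = √43.92 = 6.627 and ζ = 3.7/(2ω_n) = 0.2792.
%OS = 100·exp(−πζ/√(1−ζ²)) = 100·exp(−π·0.2792/√0.9221) = 40.1%.

40.1%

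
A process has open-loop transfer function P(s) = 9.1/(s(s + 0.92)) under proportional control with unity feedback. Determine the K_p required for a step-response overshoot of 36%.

From %OS = 100·exp(−πζ/√(1−ζ²)) = 36%, ζ = −ln(0.36)/√(π²+ln²(0.36)) = 0.3093.
Characteristic equation s² + 0.92s + 9.1K_p = 0 gives ζ = 0.92/(2√(9.1K_p)).
Setting ζ = 0.3093: √(9.1K_p) = 0.92/(2·0.3093) = 1.487, so K_p = 2.212/9.1 = 0.243.

K_p = 0.243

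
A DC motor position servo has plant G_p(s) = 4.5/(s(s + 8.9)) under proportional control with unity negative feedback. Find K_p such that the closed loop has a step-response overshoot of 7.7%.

From %OS = 100·exp(−πζ/√(1−ζ²)) = 7.7%, ζ = −ln(0.077)/√(π²+ln²(0.077)) = 0.6323.
Characteristic equation s² + 8.9s + 4.5K_p = 0 gives ζ = 8.9/(2√(4.5K_p)).
Setting ζ = 0.6323: √(4.5K_p) = 8.9/(2·0.6323) = 7.038, so K_p = 49.53/4.5 = 11.

K_p = 11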